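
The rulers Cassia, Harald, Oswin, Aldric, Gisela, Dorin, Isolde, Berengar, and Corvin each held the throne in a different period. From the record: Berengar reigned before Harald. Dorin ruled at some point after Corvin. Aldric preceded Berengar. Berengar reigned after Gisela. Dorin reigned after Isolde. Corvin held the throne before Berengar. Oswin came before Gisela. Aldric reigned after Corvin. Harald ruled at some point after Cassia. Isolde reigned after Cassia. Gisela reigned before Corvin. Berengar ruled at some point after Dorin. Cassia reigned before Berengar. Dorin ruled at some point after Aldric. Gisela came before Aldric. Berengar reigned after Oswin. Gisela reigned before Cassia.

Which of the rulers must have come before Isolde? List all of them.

Cassia, Gisela, Oswin

Directly stated before Isolde: Cassia.
Gisela reaches Isolde via Gisela → Cassia → Isolde.
Oswin reaches Isolde via Oswin → Gisela → Cassia → Isolde.
No chain forces Corvin (or any of the others) ahead of Isolde.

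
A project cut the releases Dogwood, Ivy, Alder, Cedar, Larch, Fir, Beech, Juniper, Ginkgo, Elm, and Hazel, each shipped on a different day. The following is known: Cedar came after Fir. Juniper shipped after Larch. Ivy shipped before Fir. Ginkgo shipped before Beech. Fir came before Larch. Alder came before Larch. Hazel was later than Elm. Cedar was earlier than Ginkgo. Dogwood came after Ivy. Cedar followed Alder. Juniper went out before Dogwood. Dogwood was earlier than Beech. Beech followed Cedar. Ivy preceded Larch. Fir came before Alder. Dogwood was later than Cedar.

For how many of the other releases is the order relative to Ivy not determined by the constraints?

2

Forced after Ivy: Alder, Beech, Cedar, Dogwood, Fir, Ginkgo, Juniper, and Larch.
That leaves Elm and Hazel with no forced order relative to Ivy — 2.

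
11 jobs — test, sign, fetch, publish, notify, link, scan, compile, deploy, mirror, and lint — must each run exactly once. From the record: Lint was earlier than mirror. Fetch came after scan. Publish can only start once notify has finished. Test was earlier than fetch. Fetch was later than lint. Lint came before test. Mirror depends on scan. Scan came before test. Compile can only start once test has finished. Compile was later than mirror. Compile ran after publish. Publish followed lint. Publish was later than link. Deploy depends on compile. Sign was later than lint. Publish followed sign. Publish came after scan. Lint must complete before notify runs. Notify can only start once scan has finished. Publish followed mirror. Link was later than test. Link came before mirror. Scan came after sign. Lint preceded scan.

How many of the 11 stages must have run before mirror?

Directly stated before mirror: link, lint, and scan.
Sign reaches mirror via sign → scan → mirror.
Test reaches mirror via test → link → mirror.
No chain forces notify (or any of the others) ahead of mirror.
That's link, lint, scan, sign, and test — 5 in all.

5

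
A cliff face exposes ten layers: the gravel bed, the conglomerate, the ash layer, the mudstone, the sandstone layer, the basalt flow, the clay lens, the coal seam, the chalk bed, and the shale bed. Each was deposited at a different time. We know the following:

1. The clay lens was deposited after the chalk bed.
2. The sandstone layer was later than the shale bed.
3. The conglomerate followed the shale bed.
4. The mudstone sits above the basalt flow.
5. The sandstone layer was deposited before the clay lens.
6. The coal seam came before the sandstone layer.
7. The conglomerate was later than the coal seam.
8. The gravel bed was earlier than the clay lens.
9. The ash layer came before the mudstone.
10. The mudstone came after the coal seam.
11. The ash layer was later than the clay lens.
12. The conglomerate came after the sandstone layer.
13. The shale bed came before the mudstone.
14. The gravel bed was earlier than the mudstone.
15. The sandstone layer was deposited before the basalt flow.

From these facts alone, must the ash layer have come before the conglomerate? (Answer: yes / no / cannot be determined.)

cannot be determined

No chain of stated constraints runs from the ash layer to the conglomerate, and none runs from the conglomerate to the ash layer either.
So the relative order of the ash layer and the conglomerate is not fixed by the given facts.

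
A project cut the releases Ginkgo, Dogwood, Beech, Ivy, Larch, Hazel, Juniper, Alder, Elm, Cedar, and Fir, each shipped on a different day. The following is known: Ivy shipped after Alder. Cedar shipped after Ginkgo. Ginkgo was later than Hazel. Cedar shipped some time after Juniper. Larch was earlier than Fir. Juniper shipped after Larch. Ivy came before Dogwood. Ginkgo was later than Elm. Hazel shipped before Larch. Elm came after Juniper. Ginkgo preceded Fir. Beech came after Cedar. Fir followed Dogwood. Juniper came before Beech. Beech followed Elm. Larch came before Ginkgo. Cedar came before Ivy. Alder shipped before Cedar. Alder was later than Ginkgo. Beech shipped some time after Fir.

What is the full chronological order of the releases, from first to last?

The constraints fix every adjacent pair, so only one ordering works:
Hazel → Larch → Juniper → Elm → Ginkgo → Alder → Cedar → Ivy → Dogwood → Fir → Beech.

Hazel, Larch, Juniper, Elm, Ginkgo, Alder, Cedar, Ivy, Dogwood, Fir, Beech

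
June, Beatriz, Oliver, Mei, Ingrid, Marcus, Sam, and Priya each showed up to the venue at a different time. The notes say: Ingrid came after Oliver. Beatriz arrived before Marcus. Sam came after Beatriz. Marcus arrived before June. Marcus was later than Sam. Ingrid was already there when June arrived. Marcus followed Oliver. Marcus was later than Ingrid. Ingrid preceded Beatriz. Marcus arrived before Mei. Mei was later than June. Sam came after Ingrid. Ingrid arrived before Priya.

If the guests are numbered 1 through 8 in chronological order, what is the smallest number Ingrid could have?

2

Oliver must come before Ingrid — 1 forced predecessor.
Nothing else is forced ahead of Ingrid, so their earliest slot is position 1 + 1 = 2.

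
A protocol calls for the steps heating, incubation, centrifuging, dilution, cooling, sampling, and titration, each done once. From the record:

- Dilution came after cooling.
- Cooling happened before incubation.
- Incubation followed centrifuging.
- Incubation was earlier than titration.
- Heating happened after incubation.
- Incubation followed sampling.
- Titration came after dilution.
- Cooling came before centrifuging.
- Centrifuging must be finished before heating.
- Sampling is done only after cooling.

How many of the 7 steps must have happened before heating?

4

Directly stated before heating: centrifuging and incubation.
Cooling reaches heating via cooling → centrifuging → heating.
Sampling reaches heating via sampling → incubation → heating.
No chain forces dilution (or any of the others) ahead of heating.
That's centrifuging, cooling, incubation, and sampling — 4 in all.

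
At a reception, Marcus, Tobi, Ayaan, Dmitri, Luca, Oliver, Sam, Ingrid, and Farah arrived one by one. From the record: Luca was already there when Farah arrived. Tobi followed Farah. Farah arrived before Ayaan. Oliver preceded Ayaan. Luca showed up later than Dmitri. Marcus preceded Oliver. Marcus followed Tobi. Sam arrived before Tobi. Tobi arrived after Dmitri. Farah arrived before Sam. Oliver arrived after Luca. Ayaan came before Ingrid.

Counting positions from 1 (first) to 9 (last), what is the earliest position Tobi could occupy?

5

Dmitri, Farah, Luca, and Sam must all come before Tobi — 4 forced predecessors.
Nothing else is forced ahead of Tobi, so their earliest slot is position 4 + 1 = 5.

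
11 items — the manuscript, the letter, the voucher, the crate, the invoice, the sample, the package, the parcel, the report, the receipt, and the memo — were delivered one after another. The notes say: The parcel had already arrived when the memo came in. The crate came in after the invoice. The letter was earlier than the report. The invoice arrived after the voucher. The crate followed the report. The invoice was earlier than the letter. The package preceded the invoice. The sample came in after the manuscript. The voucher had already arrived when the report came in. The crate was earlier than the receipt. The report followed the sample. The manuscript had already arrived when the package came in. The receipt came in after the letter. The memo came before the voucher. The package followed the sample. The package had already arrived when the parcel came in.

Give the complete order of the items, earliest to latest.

The constraints fix every adjacent pair, so only one ordering works:
the manuscript → the sample → the package → the parcel → the memo → the voucher → the invoice → the letter → the report → the crate → the receipt.

the manuscript, the sample, the package, the parcel, the memo, the voucher, the invoice, the letter, the report, the crate, the receipt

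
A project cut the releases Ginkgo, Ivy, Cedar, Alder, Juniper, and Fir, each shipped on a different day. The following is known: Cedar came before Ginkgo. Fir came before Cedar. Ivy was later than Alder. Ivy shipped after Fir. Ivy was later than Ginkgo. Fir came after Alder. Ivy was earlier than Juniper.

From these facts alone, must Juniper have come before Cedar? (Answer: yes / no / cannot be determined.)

Tracing the constraints gives Cedar → Ginkgo → Ivy → Juniper, so Cedar must come before Juniper.
That means Juniper cannot be before Cedar.

no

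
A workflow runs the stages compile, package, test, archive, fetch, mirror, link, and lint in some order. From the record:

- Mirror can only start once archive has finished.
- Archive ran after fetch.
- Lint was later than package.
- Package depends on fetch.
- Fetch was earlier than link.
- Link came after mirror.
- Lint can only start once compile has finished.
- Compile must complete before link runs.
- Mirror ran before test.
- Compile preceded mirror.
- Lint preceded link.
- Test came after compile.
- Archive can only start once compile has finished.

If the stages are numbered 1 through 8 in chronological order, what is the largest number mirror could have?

6

Mirror must come before link and test — 2 stages forced after it.
Everything else can be placed before mirror in some valid order, so mirror can sit as late as position 8 − 2 = 6.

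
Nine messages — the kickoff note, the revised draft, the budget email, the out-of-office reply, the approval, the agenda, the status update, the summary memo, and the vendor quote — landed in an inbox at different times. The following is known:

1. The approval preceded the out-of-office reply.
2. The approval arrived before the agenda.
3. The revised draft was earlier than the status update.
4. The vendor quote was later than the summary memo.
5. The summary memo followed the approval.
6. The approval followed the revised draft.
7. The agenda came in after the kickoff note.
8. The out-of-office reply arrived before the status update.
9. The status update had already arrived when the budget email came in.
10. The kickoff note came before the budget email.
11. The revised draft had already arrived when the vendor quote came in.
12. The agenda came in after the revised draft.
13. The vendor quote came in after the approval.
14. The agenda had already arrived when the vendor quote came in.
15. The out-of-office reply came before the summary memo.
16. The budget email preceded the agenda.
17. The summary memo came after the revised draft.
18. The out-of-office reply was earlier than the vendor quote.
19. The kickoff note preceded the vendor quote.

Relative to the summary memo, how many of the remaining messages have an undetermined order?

Forced before the summary memo: the approval, the out-of-office reply, and the revised draft; forced after the summary memo: the vendor quote.
That leaves the agenda, the budget email, the kickoff note, and the status update with no forced order relative to the summary memo — 4.

4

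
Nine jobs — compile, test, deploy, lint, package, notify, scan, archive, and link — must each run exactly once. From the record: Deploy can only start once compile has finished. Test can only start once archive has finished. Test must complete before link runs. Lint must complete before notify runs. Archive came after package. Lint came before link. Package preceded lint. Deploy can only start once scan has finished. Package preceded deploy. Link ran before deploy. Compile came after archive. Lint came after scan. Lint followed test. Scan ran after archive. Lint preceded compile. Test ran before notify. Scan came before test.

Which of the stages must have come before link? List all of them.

Directly stated before link: lint and test.
Archive reaches link via archive → test → link.
Package reaches link via package → lint → link.
Scan reaches link via scan → lint → link.
No chain forces deploy (or any of the others) ahead of link.

archive, lint, package, scan, test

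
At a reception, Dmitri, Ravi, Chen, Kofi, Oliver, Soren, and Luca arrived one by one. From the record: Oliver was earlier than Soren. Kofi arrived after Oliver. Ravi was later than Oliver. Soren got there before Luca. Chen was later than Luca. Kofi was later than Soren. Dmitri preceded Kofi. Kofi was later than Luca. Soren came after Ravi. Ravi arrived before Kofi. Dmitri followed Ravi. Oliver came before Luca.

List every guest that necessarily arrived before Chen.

Directly stated before Chen: Luca.
Oliver reaches Chen via Oliver → Luca → Chen.
Ravi reaches Chen via Ravi → Soren → Luca → Chen.
Soren reaches Chen via Soren → Luca → Chen.

Luca, Oliver, Ravi, Soren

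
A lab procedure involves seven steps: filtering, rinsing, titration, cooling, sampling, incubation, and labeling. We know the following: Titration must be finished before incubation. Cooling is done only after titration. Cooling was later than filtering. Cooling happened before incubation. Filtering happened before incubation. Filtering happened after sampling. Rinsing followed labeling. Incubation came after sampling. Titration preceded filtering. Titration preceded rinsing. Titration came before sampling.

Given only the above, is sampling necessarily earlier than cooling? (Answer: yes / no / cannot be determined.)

Chain the constraints: sampling → filtering → cooling. Each link is directly stated, so sampling comes before cooling.

yes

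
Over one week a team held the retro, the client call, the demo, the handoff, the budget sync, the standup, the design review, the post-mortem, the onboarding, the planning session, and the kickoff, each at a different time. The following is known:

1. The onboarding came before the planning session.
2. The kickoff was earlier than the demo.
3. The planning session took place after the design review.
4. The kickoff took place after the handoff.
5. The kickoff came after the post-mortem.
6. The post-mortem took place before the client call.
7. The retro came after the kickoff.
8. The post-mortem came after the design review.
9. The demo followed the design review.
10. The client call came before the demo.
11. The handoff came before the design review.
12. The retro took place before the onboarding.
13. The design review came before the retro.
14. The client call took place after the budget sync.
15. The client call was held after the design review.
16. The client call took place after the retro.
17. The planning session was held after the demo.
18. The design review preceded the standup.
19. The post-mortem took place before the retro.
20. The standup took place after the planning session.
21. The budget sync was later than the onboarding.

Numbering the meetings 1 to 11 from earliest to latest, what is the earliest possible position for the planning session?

10

The budget sync, the client call, the demo, the design review, the handoff, the kickoff, the onboarding, the post-mortem, and the retro must all come before the planning session — 9 forced predecessors.
Nothing else is forced ahead of the planning session, so its earliest slot is position 9 + 1 = 10.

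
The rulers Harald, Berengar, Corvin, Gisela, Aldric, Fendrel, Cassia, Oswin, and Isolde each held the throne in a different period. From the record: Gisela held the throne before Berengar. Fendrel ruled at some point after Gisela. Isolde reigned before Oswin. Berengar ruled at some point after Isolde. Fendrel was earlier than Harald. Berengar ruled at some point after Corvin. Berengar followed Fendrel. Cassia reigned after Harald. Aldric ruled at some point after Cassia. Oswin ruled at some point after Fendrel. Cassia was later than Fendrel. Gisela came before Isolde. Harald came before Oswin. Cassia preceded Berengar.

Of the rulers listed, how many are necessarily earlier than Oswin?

4

Directly stated before Oswin: Fendrel, Harald, and Isolde.
Gisela reaches Oswin via Gisela → Isolde → Oswin.
That's Fendrel, Gisela, Harald, and Isolde — 4 in all.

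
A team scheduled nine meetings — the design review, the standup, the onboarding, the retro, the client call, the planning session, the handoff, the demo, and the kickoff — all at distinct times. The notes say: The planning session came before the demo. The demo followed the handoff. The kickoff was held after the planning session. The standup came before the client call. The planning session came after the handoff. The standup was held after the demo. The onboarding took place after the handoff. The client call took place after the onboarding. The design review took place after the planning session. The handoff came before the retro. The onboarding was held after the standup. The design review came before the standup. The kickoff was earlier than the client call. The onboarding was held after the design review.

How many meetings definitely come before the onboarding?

Directly stated before the onboarding: the design review, the handoff, and the standup.
The demo reaches the onboarding via the demo → the standup → the onboarding.
The planning session reaches the onboarding via the planning session → the design review → the onboarding.
No chain forces the kickoff (or any of the others) ahead of the onboarding.
That's the demo, the design review, the handoff, the planning session, and the standup — 5 in all.

5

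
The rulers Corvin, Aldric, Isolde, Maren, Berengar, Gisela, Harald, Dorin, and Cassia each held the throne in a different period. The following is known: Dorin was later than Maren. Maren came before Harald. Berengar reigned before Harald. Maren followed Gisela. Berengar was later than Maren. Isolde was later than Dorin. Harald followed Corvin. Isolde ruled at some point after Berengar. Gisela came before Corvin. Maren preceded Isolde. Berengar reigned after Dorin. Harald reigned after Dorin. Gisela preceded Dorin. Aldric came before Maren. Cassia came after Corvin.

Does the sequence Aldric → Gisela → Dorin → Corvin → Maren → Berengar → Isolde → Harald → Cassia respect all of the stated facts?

no

The constraints require Maren before Dorin, but in the proposed sequence Dorin appears ahead of Maren. That one violation is enough.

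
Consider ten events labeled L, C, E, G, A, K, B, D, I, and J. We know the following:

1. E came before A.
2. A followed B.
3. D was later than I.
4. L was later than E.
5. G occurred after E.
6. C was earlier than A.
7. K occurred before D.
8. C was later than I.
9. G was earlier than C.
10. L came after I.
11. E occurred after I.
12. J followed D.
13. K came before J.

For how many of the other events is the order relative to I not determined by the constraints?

Forced after I: A, C, D, E, G, J, and L.
That leaves B and K with no forced order relative to I — 2.

2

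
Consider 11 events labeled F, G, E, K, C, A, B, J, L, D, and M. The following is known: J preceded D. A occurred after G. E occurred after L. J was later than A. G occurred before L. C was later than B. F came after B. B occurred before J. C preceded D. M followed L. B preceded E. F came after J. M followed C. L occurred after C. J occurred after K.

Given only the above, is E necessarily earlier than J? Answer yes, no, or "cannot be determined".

cannot be determined

No chain of stated constraints runs from E to J, and none runs from J to E either.
So the relative order of E and J is not fixed by the given facts.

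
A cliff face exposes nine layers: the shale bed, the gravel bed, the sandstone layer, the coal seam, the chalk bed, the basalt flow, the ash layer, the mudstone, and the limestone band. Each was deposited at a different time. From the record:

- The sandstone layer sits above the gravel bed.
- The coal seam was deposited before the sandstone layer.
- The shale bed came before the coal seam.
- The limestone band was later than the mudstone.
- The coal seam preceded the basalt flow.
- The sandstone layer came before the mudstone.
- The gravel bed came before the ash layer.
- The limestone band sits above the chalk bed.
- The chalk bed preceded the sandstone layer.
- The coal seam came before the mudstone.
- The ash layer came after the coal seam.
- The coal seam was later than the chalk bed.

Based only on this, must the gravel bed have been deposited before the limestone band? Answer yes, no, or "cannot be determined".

yes

Chain the constraints: the gravel bed → the sandstone layer → the mudstone → the limestone band. Each link is directly stated, so the gravel bed comes before the limestone band.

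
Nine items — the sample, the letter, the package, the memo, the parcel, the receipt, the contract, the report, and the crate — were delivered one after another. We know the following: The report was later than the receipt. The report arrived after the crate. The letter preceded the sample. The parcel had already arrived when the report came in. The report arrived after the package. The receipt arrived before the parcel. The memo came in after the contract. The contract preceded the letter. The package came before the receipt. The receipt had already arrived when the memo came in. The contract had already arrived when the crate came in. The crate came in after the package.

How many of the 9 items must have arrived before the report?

Directly stated before the report: the crate, the package, the parcel, and the receipt.
The contract reaches the report via the contract → the crate → the report.
That's the contract, the crate, the package, the parcel, and the receipt — 5 in all.

5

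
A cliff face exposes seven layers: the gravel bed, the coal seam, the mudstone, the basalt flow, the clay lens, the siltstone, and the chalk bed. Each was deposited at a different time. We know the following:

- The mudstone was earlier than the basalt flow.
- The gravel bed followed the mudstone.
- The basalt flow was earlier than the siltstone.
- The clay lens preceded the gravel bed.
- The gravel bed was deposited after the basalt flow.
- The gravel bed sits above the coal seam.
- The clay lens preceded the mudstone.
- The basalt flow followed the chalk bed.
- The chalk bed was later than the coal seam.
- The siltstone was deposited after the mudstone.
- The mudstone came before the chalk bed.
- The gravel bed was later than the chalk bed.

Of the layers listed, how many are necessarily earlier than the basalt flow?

4

Directly stated before the basalt flow: the chalk bed and the mudstone.
The clay lens reaches the basalt flow via the clay lens → the mudstone → the basalt flow.
The coal seam reaches the basalt flow via the coal seam → the chalk bed → the basalt flow.
No chain forces the siltstone (or any of the others) ahead of the basalt flow.
That's the chalk bed, the clay lens, the coal seam, and the mudstone — 4 in all.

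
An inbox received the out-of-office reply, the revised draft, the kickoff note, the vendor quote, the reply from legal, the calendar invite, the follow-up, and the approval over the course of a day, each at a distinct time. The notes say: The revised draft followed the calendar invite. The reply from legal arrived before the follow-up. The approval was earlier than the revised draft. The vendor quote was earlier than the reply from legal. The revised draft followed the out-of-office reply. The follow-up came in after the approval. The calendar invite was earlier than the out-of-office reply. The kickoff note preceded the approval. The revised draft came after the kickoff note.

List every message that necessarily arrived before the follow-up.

the approval, the kickoff note, the reply from legal, the vendor quote

Directly stated before the follow-up: the approval and the reply from legal.
The kickoff note reaches the follow-up via the kickoff note → the approval → the follow-up.
The vendor quote reaches the follow-up via the vendor quote → the reply from legal → the follow-up.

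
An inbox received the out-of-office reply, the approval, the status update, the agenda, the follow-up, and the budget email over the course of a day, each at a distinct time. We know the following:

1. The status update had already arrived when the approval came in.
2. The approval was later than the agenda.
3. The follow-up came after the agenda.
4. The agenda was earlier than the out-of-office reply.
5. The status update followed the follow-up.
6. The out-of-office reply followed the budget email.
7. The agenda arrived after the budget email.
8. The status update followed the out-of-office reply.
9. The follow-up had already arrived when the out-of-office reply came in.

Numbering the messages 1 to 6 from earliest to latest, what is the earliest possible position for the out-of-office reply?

The agenda, the budget email, and the follow-up must all come before the out-of-office reply — 3 forced predecessors.
Nothing else is forced ahead of the out-of-office reply, so its earliest slot is position 3 + 1 = 4.

4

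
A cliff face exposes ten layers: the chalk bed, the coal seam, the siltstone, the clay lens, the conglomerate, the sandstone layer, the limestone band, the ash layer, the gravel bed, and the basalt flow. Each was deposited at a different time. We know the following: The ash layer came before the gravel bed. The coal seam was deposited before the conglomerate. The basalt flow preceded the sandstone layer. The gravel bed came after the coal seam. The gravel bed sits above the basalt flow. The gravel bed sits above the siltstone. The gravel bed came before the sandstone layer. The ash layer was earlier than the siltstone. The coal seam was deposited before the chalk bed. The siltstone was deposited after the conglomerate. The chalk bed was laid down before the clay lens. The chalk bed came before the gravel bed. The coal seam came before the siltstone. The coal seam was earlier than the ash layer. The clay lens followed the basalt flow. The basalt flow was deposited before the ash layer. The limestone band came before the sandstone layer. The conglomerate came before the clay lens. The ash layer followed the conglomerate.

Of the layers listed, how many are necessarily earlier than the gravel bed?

6

Directly stated before the gravel bed: the ash layer, the basalt flow, the chalk bed, the coal seam, and the siltstone.
The conglomerate reaches the gravel bed via the conglomerate → the ash layer → the gravel bed.
That's the ash layer, the basalt flow, the chalk bed, the coal seam, the conglomerate, and the siltstone — 6 in all.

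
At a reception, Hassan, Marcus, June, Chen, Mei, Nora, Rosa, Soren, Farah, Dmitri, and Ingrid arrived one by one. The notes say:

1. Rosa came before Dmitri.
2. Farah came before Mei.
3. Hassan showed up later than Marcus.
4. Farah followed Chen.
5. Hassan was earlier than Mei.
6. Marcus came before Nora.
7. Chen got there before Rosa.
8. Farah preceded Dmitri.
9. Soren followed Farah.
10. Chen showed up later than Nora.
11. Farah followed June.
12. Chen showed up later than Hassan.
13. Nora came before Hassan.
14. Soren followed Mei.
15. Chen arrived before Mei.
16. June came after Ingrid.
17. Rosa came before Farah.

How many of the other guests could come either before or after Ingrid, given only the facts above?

5

Forced after Ingrid: Dmitri, Farah, June, Mei, and Soren.
That leaves Chen, Hassan, Marcus, Nora, and Rosa with no forced order relative to Ingrid — 5.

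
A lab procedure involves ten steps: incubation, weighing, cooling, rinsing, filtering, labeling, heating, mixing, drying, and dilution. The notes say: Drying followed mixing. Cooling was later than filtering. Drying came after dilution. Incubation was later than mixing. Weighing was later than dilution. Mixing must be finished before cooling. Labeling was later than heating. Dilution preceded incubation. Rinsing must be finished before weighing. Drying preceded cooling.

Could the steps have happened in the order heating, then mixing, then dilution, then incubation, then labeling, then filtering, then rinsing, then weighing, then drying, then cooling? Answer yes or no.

Check each stated constraint against the proposed order — e.g. mixing is ahead of drying; mixing is ahead of cooling. Every pair is in the required order; nothing is violated.

yes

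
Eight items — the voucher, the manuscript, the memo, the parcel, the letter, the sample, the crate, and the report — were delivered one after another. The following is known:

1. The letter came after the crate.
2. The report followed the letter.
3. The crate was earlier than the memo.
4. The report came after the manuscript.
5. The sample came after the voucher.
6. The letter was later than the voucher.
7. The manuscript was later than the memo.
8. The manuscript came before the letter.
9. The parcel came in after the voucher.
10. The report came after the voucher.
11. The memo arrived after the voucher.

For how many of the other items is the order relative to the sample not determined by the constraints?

Forced before the sample: the voucher.
That leaves the crate, the letter, the manuscript, the memo, the parcel, and the report with no forced order relative to the sample — 6.

6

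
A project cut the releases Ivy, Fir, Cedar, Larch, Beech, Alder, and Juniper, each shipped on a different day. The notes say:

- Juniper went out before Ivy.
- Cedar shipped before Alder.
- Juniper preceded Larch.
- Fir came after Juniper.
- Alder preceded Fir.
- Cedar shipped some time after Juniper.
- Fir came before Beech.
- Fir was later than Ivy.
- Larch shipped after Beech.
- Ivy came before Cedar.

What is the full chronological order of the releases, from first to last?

The constraints fix every adjacent pair, so only one ordering works:
Juniper → Ivy → Cedar → Alder → Fir → Beech → Larch.

Juniper, Ivy, Cedar, Alder, Fir, Beech, Larch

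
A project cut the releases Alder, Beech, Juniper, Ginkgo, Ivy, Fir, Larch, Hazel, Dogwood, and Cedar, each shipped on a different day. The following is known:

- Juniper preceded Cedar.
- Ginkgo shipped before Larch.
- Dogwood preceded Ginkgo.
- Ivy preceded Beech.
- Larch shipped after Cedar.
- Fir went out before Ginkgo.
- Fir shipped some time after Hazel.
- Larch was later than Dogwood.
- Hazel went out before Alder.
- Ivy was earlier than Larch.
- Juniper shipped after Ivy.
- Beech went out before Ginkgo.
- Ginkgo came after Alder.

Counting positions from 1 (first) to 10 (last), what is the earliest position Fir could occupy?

Hazel must come before Fir — 1 forced predecessor.
Nothing else is forced ahead of Fir, so its earliest slot is position 1 + 1 = 2.

2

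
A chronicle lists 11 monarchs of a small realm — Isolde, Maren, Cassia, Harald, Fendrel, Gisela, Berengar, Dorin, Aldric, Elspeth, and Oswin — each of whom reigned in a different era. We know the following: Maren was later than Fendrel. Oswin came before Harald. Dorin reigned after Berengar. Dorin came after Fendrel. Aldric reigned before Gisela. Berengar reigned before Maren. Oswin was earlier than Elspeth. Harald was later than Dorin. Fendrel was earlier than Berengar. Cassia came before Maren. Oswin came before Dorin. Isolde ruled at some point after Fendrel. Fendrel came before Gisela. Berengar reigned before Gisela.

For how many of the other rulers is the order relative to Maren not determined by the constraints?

Forced before Maren: Berengar, Cassia, and Fendrel.
That leaves Aldric, Dorin, Elspeth, Gisela, Harald, Isolde, and Oswin with no forced order relative to Maren — 7.

7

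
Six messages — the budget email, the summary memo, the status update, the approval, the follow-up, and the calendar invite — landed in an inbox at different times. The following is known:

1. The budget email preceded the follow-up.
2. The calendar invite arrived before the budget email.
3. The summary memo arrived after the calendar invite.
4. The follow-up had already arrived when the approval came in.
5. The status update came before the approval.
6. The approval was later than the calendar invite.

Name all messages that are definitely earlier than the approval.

Directly stated before the approval: the calendar invite, the follow-up, and the status update.
The budget email reaches the approval via the budget email → the follow-up → the approval.
No chain forces the summary memo ahead of the approval.

the budget email, the calendar invite, the follow-up, the status update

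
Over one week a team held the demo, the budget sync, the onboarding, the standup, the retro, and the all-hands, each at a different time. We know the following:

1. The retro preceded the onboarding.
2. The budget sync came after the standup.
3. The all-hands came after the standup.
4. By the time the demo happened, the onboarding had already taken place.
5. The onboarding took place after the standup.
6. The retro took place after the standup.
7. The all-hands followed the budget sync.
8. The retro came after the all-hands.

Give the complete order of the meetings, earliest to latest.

the standup, the budget sync, the all-hands, the retro, the onboarding, the demo

The constraints fix every adjacent pair, so only one ordering works:
the standup → the budget sync → the all-hands → the retro → the onboarding → the demo.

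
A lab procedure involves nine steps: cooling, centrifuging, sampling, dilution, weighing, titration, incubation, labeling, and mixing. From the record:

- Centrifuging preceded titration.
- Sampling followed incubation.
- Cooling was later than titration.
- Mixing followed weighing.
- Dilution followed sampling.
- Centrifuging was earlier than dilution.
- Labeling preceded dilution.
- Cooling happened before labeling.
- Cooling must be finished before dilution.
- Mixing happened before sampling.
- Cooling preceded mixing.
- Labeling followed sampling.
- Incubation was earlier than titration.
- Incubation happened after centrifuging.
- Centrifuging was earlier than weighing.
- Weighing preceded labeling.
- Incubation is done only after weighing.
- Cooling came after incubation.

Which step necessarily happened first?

centrifuging

Centrifuging has a chain of constraints placing it before every other step, so centrifuging must be first.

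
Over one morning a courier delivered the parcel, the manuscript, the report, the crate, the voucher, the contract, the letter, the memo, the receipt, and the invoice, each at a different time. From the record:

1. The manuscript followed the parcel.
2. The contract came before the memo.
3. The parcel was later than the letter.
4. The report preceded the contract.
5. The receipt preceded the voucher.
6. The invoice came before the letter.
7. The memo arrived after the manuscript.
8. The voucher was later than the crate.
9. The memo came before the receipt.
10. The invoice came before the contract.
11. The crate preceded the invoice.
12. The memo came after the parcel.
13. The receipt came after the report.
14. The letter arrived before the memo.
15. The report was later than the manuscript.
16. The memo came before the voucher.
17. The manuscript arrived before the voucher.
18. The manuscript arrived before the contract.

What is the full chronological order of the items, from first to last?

The constraints fix every adjacent pair, so only one ordering works:
the crate → the invoice → the letter → the parcel → the manuscript → the report → the contract → the memo → the receipt → the voucher.

the crate, the invoice, the letter, the parcel, the manuscript, the report, the contract, the memo, the receipt, the voucher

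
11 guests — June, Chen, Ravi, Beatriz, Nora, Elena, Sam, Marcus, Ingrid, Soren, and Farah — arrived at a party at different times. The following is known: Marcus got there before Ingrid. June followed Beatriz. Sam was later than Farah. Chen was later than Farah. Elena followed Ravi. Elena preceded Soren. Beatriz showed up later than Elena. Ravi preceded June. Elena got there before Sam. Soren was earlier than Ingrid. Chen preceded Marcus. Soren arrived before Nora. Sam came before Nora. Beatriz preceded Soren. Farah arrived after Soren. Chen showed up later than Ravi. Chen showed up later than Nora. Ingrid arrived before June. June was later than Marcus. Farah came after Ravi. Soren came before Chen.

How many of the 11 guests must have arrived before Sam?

5

Directly stated before Sam: Elena and Farah.
Beatriz reaches Sam via Beatriz → Soren → Farah → Sam.
Ravi reaches Sam via Ravi → Elena → Sam.
Soren reaches Sam via Soren → Farah → Sam.
That's Beatriz, Elena, Farah, Ravi, and Soren — 5 in all.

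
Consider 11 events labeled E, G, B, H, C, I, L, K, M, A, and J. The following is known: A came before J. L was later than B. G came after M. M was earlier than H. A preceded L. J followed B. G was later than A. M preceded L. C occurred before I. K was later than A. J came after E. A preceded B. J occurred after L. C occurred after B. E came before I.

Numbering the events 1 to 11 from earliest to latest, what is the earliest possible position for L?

A, B, and M must all come before L — 3 forced predecessors.
Nothing else is forced ahead of L, so its earliest slot is position 3 + 1 = 4.

4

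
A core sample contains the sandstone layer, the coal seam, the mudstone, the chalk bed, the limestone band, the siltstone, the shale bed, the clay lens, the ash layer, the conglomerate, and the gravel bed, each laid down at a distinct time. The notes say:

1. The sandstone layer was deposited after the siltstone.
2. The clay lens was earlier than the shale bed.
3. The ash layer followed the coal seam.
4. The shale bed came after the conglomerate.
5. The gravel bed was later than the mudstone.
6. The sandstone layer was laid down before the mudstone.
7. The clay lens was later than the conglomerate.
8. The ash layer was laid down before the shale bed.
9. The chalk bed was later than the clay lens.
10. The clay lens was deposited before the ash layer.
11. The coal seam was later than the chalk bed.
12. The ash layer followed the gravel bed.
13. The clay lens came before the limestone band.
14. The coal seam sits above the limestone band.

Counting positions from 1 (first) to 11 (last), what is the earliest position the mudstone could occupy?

The sandstone layer and the siltstone must both come before the mudstone — 2 forced predecessors.
Nothing else is forced ahead of the mudstone, so its earliest slot is position 2 + 1 = 3.

3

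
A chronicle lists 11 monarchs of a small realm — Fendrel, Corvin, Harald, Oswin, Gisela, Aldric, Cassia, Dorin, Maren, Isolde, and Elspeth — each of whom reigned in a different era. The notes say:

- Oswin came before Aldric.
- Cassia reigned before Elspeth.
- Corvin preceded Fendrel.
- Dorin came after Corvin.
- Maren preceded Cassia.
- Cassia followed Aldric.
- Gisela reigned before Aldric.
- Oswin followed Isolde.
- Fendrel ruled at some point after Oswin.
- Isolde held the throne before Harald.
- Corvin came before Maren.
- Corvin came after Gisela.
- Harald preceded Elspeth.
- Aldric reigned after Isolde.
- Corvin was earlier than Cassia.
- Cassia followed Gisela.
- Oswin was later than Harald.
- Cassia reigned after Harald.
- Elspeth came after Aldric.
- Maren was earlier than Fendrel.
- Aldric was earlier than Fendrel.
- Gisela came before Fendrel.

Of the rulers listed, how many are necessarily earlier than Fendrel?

7

Directly stated before Fendrel: Aldric, Corvin, Gisela, Maren, and Oswin.
Harald reaches Fendrel via Harald → Oswin → Fendrel.
Isolde reaches Fendrel via Isolde → Oswin → Fendrel.
No chain forces Elspeth (or any of the others) ahead of Fendrel.
That's Aldric, Corvin, Gisela, Harald, Isolde, Maren, and Oswin — 7 in all.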